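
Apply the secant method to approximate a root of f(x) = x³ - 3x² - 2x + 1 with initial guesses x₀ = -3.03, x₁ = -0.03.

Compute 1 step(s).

f(x) = x³ - 3x² - 2x + 1
x₀ = -3.03, x₁ = -0.03

Secant formula: x_{n+1} = x_n - f(x_n)(x_n - x_{n-1})/(f(x_n) - f(x_{n-1}))

Iteration 1:
  f(-3.030000) = -48.300827
  f(-0.030000) = 1.057273
  x_2 = -0.030000 - 1.057273×(-0.030000 - (-3.030000))/(1.057273 - (-48.300827))
       = -0.094261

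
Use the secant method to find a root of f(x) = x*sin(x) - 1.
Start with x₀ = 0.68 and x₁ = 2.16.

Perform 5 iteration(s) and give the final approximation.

f(x) = x*sin(x) - 1
x₀ = 0.68, x₁ = 2.16

Secant formula: x_{n+1} = x_n - f(x_n)(x_n - x_{n-1})/(f(x_n) - f(x_{n-1}))

Iteration 1:
  f(0.680000) = -0.572421
  f(2.160000) = 0.795788
  x_2 = 2.160000 - 0.795788×(2.160000 - 0.680000)/(0.795788 - (-0.572421))
       = 1.299191
Iteration 2:
  f(2.160000) = 0.795788
  f(1.299191) = 0.251565
  x_3 = 1.299191 - 0.251565×(1.299191 - 2.160000)/(0.251565 - 0.795788)
       = 0.901287
Iteration 3:
  f(1.299191) = 0.251565
  f(0.901287) = -0.293278
  x_4 = 0.901287 - (-0.293278)×(0.901287 - 1.299191)/(-0.293278 - 0.251565)
       = 1.115471
Iteration 4:
  f(0.901287) = -0.293278
  f(1.115471) = 0.001824
  x_5 = 1.115471 - 0.001824×(1.115471 - 0.901287)/(0.001824 - (-0.293278))
       = 1.114147
Iteration 5:
  f(1.115471) = 0.001824
  f(1.114147) = -0.000014
  x_6 = 1.114147 - (-0.000014)×(1.114147 - 1.115471)/(-0.000014 - 0.001824)
       = 1.114157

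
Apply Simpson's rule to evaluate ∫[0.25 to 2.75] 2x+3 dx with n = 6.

f(x) = 2x+3
a = 0.25, b = 2.75, n = 6
h = (b - a)/n = 0.416667

Simpson's rule: (h/3)[f(x₀) + 4f(x₁) + 2f(x₂) + ... + f(xₙ)]

x_0 = 0.2500, f(x_0) = 3.500000, coefficient = 1
x_1 = 0.6667, f(x_1) = 4.333333, coefficient = 4
x_2 = 1.0833, f(x_2) = 5.166667, coefficient = 2
x_3 = 1.5000, f(x_3) = 6.000000, coefficient = 4
x_4 = 1.9167, f(x_4) = 6.833333, coefficient = 2
x_5 = 2.3333, f(x_5) = 7.666667, coefficient = 4
x_6 = 2.7500, f(x_6) = 8.500000, coefficient = 1

I ≈ (0.416667/3) × 108.000000 = 15.000000
Exact value: 15.000000
Error: 0.000000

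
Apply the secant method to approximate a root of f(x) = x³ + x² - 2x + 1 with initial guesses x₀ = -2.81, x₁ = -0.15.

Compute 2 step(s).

f(x) = x³ + x² - 2x + 1
x₀ = -2.81, x₁ = -0.15

Secant formula: x_{n+1} = x_n - f(x_n)(x_n - x_{n-1})/(f(x_n) - f(x_{n-1}))

Iteration 1:
  f(-2.810000) = -7.671941
  f(-0.150000) = 1.319125
  x_2 = -0.150000 - 1.319125×(-0.150000 - (-2.810000))/(1.319125 - (-7.671941))
       = -0.540262
Iteration 2:
  f(-0.150000) = 1.319125
  f(-0.540262) = 2.214714
  x_3 = -0.540262 - 2.214714×(-0.540262 - (-0.150000))/(2.214714 - 1.319125)
       = 0.424822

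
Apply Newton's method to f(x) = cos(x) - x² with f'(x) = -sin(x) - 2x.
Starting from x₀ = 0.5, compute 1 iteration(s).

f(x) = cos(x) - x²
f'(x) = -sin(x) - 2x
x₀ = 0.5

Newton-Raphson formula: x_{n+1} = x_n - f(x_n)/f'(x_n)

Iteration 1:
  f(0.500000) = 0.627583
  f'(0.500000) = -1.479426
  x_1 = 0.500000 - 0.627583/(-1.479426) = 0.924207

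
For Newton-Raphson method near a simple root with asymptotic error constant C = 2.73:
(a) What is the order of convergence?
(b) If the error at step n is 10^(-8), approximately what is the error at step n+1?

(a) Newton-Raphson has quadratic (order 2) convergence near simple roots.
    This means |e_{n+1}| ≈ C|e_n|².

(b) With |e_n| = 10^(-8) and C = 2.73:
    |e_{n+1}| ≈ 2.73 × (10^(-8))² = 2.73 × 10^(-16)

(a) 2 (quadratic); (b) |e_{n+1}| ≈ 2.730e-16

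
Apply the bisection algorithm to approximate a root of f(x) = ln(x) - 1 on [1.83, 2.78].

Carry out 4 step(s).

f(x) = ln(x) - 1
Initial interval: [1.83, 2.78]

Iteration 1:
  c_1 = (1.830000 + 2.780000)/2 = 2.305000
  f(c_1) = f(2.305000) = -0.164919
  f(a) × f(c) ≥ 0, new interval: [2.305000, 2.780000]
Iteration 2:
  c_2 = (2.305000 + 2.780000)/2 = 2.542500
  f(c_2) = f(2.542500) = -0.066852
  f(a) × f(c) ≥ 0, new interval: [2.542500, 2.780000]
Iteration 3:
  c_3 = (2.542500 + 2.780000)/2 = 2.661250
  f(c_3) = f(2.661250) = -0.021204
  f(a) × f(c) ≥ 0, new interval: [2.661250, 2.780000]
Iteration 4:
  c_4 = (2.661250 + 2.780000)/2 = 2.720625
  f(c_4) = f(2.720625) = 0.000862
  f(a) × f(c) < 0, new interval: [2.661250, 2.720625]

After 4 iteration(s), the approximation is c_4 = 2.720625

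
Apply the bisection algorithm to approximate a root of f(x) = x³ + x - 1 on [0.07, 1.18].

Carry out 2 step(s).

f(x) = x³ + x - 1
Initial interval: [0.07, 1.18]

Iteration 1:
  c_1 = (0.070000 + 1.180000)/2 = 0.625000
  f(c_1) = f(0.625000) = -0.130859
  f(a) × f(c) ≥ 0, new interval: [0.625000, 1.180000]
Iteration 2:
  c_2 = (0.625000 + 1.180000)/2 = 0.902500
  f(c_2) = f(0.902500) = 0.637592
  f(a) × f(c) < 0, new interval: [0.625000, 0.902500]

After 2 iteration(s), the approximation is c_2 = 0.902500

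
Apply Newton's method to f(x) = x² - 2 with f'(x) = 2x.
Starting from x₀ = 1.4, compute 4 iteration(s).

f(x) = x² - 2
f'(x) = 2x
x₀ = 1.4

Newton-Raphson formula: x_{n+1} = x_n - f(x_n)/f'(x_n)

Iteration 1:
  f(1.400000) = -0.040000
  f'(1.400000) = 2.800000
  x_1 = 1.400000 - (-0.040000)/2.800000 = 1.414286
Iteration 2:
  f(1.414286) = 0.000204
  f'(1.414286) = 2.828571
  x_2 = 1.414286 - 0.000204/2.828571 = 1.414214
Iteration 3:
  f(1.414214) = 0.000000
  f'(1.414214) = 2.828427
  x_3 = 1.414214 - 0.000000/2.828427 = 1.414214
Iteration 4:
  f(1.414214) = 0.000000
  f'(1.414214) = 2.828427
  x_4 = 1.414214 - 0.000000/2.828427 = 1.414214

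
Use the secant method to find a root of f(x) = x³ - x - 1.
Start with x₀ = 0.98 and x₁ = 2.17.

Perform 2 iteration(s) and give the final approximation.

f(x) = x³ - x - 1
x₀ = 0.98, x₁ = 2.17

Secant formula: x_{n+1} = x_n - f(x_n)(x_n - x_{n-1})/(f(x_n) - f(x_{n-1}))

Iteration 1:
  f(0.980000) = -1.038808
  f(2.170000) = 7.048313
  x_2 = 2.170000 - 7.048313×(2.170000 - 0.980000)/(7.048313 - (-1.038808))
       = 1.132858
Iteration 2:
  f(2.170000) = 7.048313
  f(1.132858) = -0.678985
  x_3 = 1.132858 - (-0.678985)×(1.132858 - 2.170000)/(-0.678985 - 7.048313)
       = 1.223990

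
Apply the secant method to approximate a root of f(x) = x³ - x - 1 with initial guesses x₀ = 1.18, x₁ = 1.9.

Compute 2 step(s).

f(x) = x³ - x - 1
x₀ = 1.18, x₁ = 1.9

Secant formula: x_{n+1} = x_n - f(x_n)(x_n - x_{n-1})/(f(x_n) - f(x_{n-1}))

Iteration 1:
  f(1.180000) = -0.536968
  f(1.900000) = 3.959000
  x_2 = 1.900000 - 3.959000×(1.900000 - 1.180000)/(3.959000 - (-0.536968))
       = 1.265992
Iteration 2:
  f(1.900000) = 3.959000
  f(1.265992) = -0.236942
  x_3 = 1.265992 - (-0.236942)×(1.265992 - 1.900000)/(-0.236942 - 3.959000)
       = 1.301794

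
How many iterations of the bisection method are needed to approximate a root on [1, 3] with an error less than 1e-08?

We need (b-a)/2^n ≤ 1e-08
(3 - 1)/2^n ≤ 1e-08
2/2^n ≤ 1e-08
2^n ≥ 200000000
n ≥ log₂(200000000) = 27.58
n ≥ 28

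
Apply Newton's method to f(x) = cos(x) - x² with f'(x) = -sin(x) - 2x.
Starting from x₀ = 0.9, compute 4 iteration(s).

f(x) = cos(x) - x²
f'(x) = -sin(x) - 2x
x₀ = 0.9

Newton-Raphson formula: x_{n+1} = x_n - f(x_n)/f'(x_n)

Iteration 1:
  f(0.900000) = -0.188390
  f'(0.900000) = -2.583327
  x_1 = 0.900000 - (-0.188390)/(-2.583327) = 0.827075
Iteration 2:
  f(0.827075) = -0.007021
  f'(0.827075) = -2.390103
  x_2 = 0.827075 - (-0.007021)/(-2.390103) = 0.824137
Iteration 3:
  f(0.824137) = -0.000012
  f'(0.824137) = -2.382236
  x_3 = 0.824137 - (-0.000012)/(-2.382236) = 0.824132
Iteration 4:
  f(0.824132) = 0.000000
  f'(0.824132) = -2.382223
  x_4 = 0.824132 - 0.000000/(-2.382223) = 0.824132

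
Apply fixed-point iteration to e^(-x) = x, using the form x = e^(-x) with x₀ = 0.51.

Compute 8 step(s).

Equation: e^(-x) = x
Fixed-point form: x = e^(-x)
x₀ = 0.51

x_1 = g(0.510000) = 0.600496
x_2 = g(0.600496) = 0.548540
x_3 = g(0.548540) = 0.577793
x_4 = g(0.577793) = 0.561135
x_5 = g(0.561135) = 0.570561
x_6 = g(0.570561) = 0.565208
x_7 = g(0.565208) = 0.568242
x_8 = g(0.568242) = 0.566521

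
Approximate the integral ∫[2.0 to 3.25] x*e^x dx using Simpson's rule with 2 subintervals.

f(x) = x*e^x
a = 2.0, b = 3.25, n = 2
h = (b - a)/n = 0.625000

Simpson's rule: (h/3)[f(x₀) + 4f(x₁) + 2f(x₂) + ... + f(xₙ)]

x_0 = 2.0000, f(x_0) = 14.778112, coefficient = 1
x_1 = 2.6250, f(x_1) = 36.237007, coefficient = 4
x_2 = 3.2500, f(x_2) = 83.818605, coefficient = 1

I ≈ (0.625000/3) × 243.544746 = 50.738489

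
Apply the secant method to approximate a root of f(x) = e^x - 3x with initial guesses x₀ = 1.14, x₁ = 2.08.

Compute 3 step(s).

f(x) = e^x - 3x
x₀ = 1.14, x₁ = 2.08

Secant formula: x_{n+1} = x_n - f(x_n)(x_n - x_{n-1})/(f(x_n) - f(x_{n-1}))

Iteration 1:
  f(1.140000) = -0.293232
  f(2.080000) = 1.764469
  x_2 = 2.080000 - 1.764469×(2.080000 - 1.140000)/(1.764469 - (-0.293232))
       = 1.273954
Iteration 2:
  f(2.080000) = 1.764469
  f(1.273954) = -0.246902
  x_3 = 1.273954 - (-0.246902)×(1.273954 - 2.080000)/(-0.246902 - 1.764469)
       = 1.372899
Iteration 3:
  f(1.273954) = -0.246902
  f(1.372899) = -0.171921
  x_4 = 1.372899 - (-0.171921)×(1.372899 - 1.273954)/(-0.171921 - (-0.246902))
       = 1.599767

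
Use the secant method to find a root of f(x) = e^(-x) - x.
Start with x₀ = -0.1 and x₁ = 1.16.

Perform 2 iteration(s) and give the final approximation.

f(x) = e^(-x) - x
x₀ = -0.1, x₁ = 1.16

Secant formula: x_{n+1} = x_n - f(x_n)(x_n - x_{n-1})/(f(x_n) - f(x_{n-1}))

Iteration 1:
  f(-0.100000) = 1.205171
  f(1.160000) = -0.846514
  x_2 = 1.160000 - (-0.846514)×(1.160000 - (-0.100000))/(-0.846514 - 1.205171)
       = 0.640131
Iteration 2:
  f(1.160000) = -0.846514
  f(0.640131) = -0.112908
  x_3 = 0.640131 - (-0.112908)×(0.640131 - 1.160000)/(-0.112908 - (-0.846514))
       = 0.560119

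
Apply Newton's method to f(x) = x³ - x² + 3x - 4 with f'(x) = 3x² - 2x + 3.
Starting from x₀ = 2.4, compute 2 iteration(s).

f(x) = x³ - x² + 3x - 4
f'(x) = 3x² - 2x + 3
x₀ = 2.4

Newton-Raphson formula: x_{n+1} = x_n - f(x_n)/f'(x_n)

Iteration 1:
  f(2.400000) = 11.264000
  f'(2.400000) = 15.480000
  x_1 = 2.400000 - 11.264000/15.480000 = 1.672351
Iteration 2:
  f(1.672351) = 2.897459
  f'(1.672351) = 8.045575
  x_2 = 1.672351 - 2.897459/8.045575 = 1.312221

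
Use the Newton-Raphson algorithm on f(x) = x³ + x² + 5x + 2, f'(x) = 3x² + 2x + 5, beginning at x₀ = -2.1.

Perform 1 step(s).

f(x) = x³ + x² + 5x + 2
f'(x) = 3x² + 2x + 5
x₀ = -2.1

Newton-Raphson formula: x_{n+1} = x_n - f(x_n)/f'(x_n)

Iteration 1:
  f(-2.100000) = -13.351000
  f'(-2.100000) = 14.030000
  x_1 = -2.100000 - (-13.351000)/14.030000 = -1.148396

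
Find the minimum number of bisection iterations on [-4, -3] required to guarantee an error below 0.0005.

We need (b-a)/2^n ≤ 0.0005
(-3 - (-4))/2^n ≤ 0.0005
1/2^n ≤ 0.0005
2^n ≥ 2000
n ≥ log₂(2000) = 10.97
n ≥ 11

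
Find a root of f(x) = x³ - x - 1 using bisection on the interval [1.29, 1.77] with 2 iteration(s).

f(x) = x³ - x - 1
Initial interval: [1.29, 1.77]

Iteration 1:
  c_1 = (1.290000 + 1.770000)/2 = 1.530000
  f(c_1) = f(1.530000) = 1.051577
  f(a) × f(c) < 0, new interval: [1.290000, 1.530000]
Iteration 2:
  c_2 = (1.290000 + 1.530000)/2 = 1.410000
  f(c_2) = f(1.410000) = 0.393221
  f(a) × f(c) < 0, new interval: [1.290000, 1.410000]

After 2 iteration(s), the approximation is c_2 = 1.410000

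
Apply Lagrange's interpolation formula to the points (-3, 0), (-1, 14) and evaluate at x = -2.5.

Lagrange interpolation formula:
P(x) = Σ yᵢ × Lᵢ(x)
where Lᵢ(x) = Π_{j≠i} (x - xⱼ)/(xᵢ - xⱼ)

L_0(-2.5) = (-2.5 - (-1))/(-3 - (-1)) = 0.750000
L_1(-2.5) = (-2.5 - (-3))/(-1 - (-3)) = 0.250000

P(-2.5) = 0×L_0(-2.5) + 14×L_1(-2.5)
P(-2.5) = 3.500000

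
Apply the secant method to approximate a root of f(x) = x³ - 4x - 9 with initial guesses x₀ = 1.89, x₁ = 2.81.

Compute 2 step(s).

f(x) = x³ - 4x - 9
x₀ = 1.89, x₁ = 2.81

Secant formula: x_{n+1} = x_n - f(x_n)(x_n - x_{n-1})/(f(x_n) - f(x_{n-1}))

Iteration 1:
  f(1.890000) = -9.808731
  f(2.810000) = 1.948041
  x_2 = 2.810000 - 1.948041×(2.810000 - 1.890000)/(1.948041 - (-9.808731))
       = 2.657560
Iteration 2:
  f(2.810000) = 1.948041
  f(2.657560) = -0.860883
  x_3 = 2.657560 - (-0.860883)×(2.657560 - 2.810000)/(-0.860883 - 1.948041)
       = 2.704280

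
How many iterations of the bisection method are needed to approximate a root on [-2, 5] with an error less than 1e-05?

We need (b-a)/2^n ≤ 1e-05
(5 - (-2))/2^n ≤ 1e-05
7/2^n ≤ 1e-05
2^n ≥ 700000
n ≥ log₂(700000) = 19.42
n ≥ 20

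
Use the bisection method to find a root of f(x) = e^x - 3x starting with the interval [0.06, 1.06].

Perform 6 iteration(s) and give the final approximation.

f(x) = e^x - 3x
Initial interval: [0.06, 1.06]

Iteration 1:
  c_1 = (0.060000 + 1.060000)/2 = 0.560000
  f(c_1) = f(0.560000) = 0.070673
  f(a) × f(c) ≥ 0, new interval: [0.560000, 1.060000]
Iteration 2:
  c_2 = (0.560000 + 1.060000)/2 = 0.810000
  f(c_2) = f(0.810000) = -0.182092
  f(a) × f(c) < 0, new interval: [0.560000, 0.810000]
Iteration 3:
  c_3 = (0.560000 + 0.810000)/2 = 0.685000
  f(c_3) = f(0.685000) = -0.071228
  f(a) × f(c) < 0, new interval: [0.560000, 0.685000]
Iteration 4:
  c_4 = (0.560000 + 0.685000)/2 = 0.622500
  f(c_4) = f(0.622500) = -0.003919
  f(a) × f(c) < 0, new interval: [0.560000, 0.622500]
Iteration 5:
  c_5 = (0.560000 + 0.622500)/2 = 0.591250
  f(c_5) = f(0.591250) = 0.032495
  f(a) × f(c) ≥ 0, new interval: [0.591250, 0.622500]
Iteration 6:
  c_6 = (0.591250 + 0.622500)/2 = 0.606875
  f(c_6) = f(0.606875) = 0.014064
  f(a) × f(c) ≥ 0, new interval: [0.606875, 0.622500]

After 6 iteration(s), the approximation is c_6 = 0.606875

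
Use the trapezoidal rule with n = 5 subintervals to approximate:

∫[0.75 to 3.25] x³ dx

f(x) = x³
a = 0.75, b = 3.25, n = 5
h = (b - a)/n = 0.500000

Trapezoidal rule: (h/2)[f(x₀) + 2f(x₁) + 2f(x₂) + ... + f(xₙ)]

x_0 = 0.7500, f(x_0) = 0.421875, coefficient = 1
x_1 = 1.2500, f(x_1) = 1.953125, coefficient = 2
x_2 = 1.7500, f(x_2) = 5.359375, coefficient = 2
x_3 = 2.2500, f(x_3) = 11.390625, coefficient = 2
x_4 = 2.7500, f(x_4) = 20.796875, coefficient = 2
x_5 = 3.2500, f(x_5) = 34.328125, coefficient = 1

I ≈ (0.500000/2) × 113.750000 = 28.437500
Exact value: 27.812500
Error: 0.625000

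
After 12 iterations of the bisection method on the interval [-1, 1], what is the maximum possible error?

Bisection error bound: |error| ≤ (b-a)/2^n
|error| ≤ (1 - (-1))/2^12 = 2/2^12
|error| ≤ 0.0004882812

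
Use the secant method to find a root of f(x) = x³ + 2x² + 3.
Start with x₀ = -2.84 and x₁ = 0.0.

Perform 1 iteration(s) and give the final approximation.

f(x) = x³ + 2x² + 3
x₀ = -2.84, x₁ = 0.0

Secant formula: x_{n+1} = x_n - f(x_n)(x_n - x_{n-1})/(f(x_n) - f(x_{n-1}))

Iteration 1:
  f(-2.840000) = -3.775104
  f(0.000000) = 3.000000
  x_2 = 0.000000 - 3.000000×(0.000000 - (-2.840000))/(3.000000 - (-3.775104))
       = -1.257545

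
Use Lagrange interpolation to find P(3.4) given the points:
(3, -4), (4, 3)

Lagrange interpolation formula:
P(x) = Σ yᵢ × Lᵢ(x)
where Lᵢ(x) = Π_{j≠i} (x - xⱼ)/(xᵢ - xⱼ)

L_0(3.4) = (3.4 - 4)/(3 - 4) = 0.600000
L_1(3.4) = (3.4 - 3)/(4 - 3) = 0.400000

P(3.4) = (-4)×L_0(3.4) + 3×L_1(3.4)
P(3.4) = -1.200000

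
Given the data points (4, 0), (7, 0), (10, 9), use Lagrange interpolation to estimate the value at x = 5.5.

Lagrange interpolation formula:
P(x) = Σ yᵢ × Lᵢ(x)
where Lᵢ(x) = Π_{j≠i} (x - xⱼ)/(xᵢ - xⱼ)

L_0(5.5) = (5.5 - 7)/(4 - 7) × (5.5 - 10)/(4 - 10) = 0.375000
L_1(5.5) = (5.5 - 4)/(7 - 4) × (5.5 - 10)/(7 - 10) = 0.750000
L_2(5.5) = (5.5 - 4)/(10 - 4) × (5.5 - 7)/(10 - 7) = -0.125000

P(5.5) = 0×L_0(5.5) + 0×L_1(5.5) + 9×L_2(5.5)
P(5.5) = -1.125000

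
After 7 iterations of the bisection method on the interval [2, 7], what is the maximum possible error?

Bisection error bound: |error| ≤ (b-a)/2^n
|error| ≤ (7 - 2)/2^7 = 5/2^7
|error| ≤ 0.0390625000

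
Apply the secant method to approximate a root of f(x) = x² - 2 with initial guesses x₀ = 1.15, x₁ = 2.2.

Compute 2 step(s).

f(x) = x² - 2
x₀ = 1.15, x₁ = 2.2

Secant formula: x_{n+1} = x_n - f(x_n)(x_n - x_{n-1})/(f(x_n) - f(x_{n-1}))

Iteration 1:
  f(1.150000) = -0.677500
  f(2.200000) = 2.840000
  x_2 = 2.200000 - 2.840000×(2.200000 - 1.150000)/(2.840000 - (-0.677500))
       = 1.352239
Iteration 2:
  f(2.200000) = 2.840000
  f(1.352239) = -0.171450
  x_3 = 1.352239 - (-0.171450)×(1.352239 - 2.200000)/(-0.171450 - 2.840000)
       = 1.400504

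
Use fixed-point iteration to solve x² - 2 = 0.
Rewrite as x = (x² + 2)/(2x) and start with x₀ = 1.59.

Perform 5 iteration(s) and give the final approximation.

Equation: x² - 2 = 0
Fixed-point form: x = (x² + 2)/(2x)
x₀ = 1.59

x_1 = g(1.590000) = 1.423931
x_2 = g(1.423931) = 1.414247
x_3 = g(1.414247) = 1.414214
x_4 = g(1.414214) = 1.414214
x_5 = g(1.414214) = 1.414214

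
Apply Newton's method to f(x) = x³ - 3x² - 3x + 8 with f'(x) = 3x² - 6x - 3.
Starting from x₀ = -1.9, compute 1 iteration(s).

f(x) = x³ - 3x² - 3x + 8
f'(x) = 3x² - 6x - 3
x₀ = -1.9

Newton-Raphson formula: x_{n+1} = x_n - f(x_n)/f'(x_n)

Iteration 1:
  f(-1.900000) = -3.989000
  f'(-1.900000) = 19.230000
  x_1 = -1.900000 - (-3.989000)/19.230000 = -1.692564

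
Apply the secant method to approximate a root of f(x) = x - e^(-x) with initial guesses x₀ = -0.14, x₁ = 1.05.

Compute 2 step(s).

f(x) = x - e^(-x)
x₀ = -0.14, x₁ = 1.05

Secant formula: x_{n+1} = x_n - f(x_n)(x_n - x_{n-1})/(f(x_n) - f(x_{n-1}))

Iteration 1:
  f(-0.140000) = -1.290274
  f(1.050000) = 0.700062
  x_2 = 1.050000 - 0.700062×(1.050000 - (-0.140000))/(0.700062 - (-1.290274))
       = 0.631440
Iteration 2:
  f(1.050000) = 0.700062
  f(0.631440) = 0.099615
  x_3 = 0.631440 - 0.099615×(0.631440 - 1.050000)/(0.099615 - 0.700062)
       = 0.562001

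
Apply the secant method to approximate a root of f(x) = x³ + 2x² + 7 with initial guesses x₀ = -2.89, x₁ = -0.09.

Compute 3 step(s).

f(x) = x³ + 2x² + 7
x₀ = -2.89, x₁ = -0.09

Secant formula: x_{n+1} = x_n - f(x_n)(x_n - x_{n-1})/(f(x_n) - f(x_{n-1}))

Iteration 1:
  f(-2.890000) = -0.433369
  f(-0.090000) = 7.015471
  x_2 = -0.090000 - 7.015471×(-0.090000 - (-2.890000))/(7.015471 - (-0.433369))
       = -2.727098
Iteration 2:
  f(-0.090000) = 7.015471
  f(-2.727098) = 1.592529
  x_3 = -2.727098 - 1.592529×(-2.727098 - (-0.090000))/(1.592529 - 7.015471)
       = -3.501522
Iteration 3:
  f(-2.727098) = 1.592529
  f(-3.501522) = -11.409637
  x_4 = -3.501522 - (-11.409637)×(-3.501522 - (-2.727098))/(-11.409637 - 1.592529)
       = -2.821951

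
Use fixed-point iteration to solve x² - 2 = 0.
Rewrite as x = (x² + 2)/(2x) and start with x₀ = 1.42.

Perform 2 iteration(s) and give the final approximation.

Equation: x² - 2 = 0
Fixed-point form: x = (x² + 2)/(2x)
x₀ = 1.42

x_1 = g(1.420000) = 1.414225
x_2 = g(1.414225) = 1.414214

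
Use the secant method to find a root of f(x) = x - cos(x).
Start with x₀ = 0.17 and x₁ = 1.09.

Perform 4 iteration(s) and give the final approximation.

f(x) = x - cos(x)
x₀ = 0.17, x₁ = 1.09

Secant formula: x_{n+1} = x_n - f(x_n)(x_n - x_{n-1})/(f(x_n) - f(x_{n-1}))

Iteration 1:
  f(0.170000) = -0.815585
  f(1.090000) = 0.627515
  x_2 = 1.090000 - 0.627515×(1.090000 - 0.170000)/(0.627515 - (-0.815585))
       = 0.689949
Iteration 2:
  f(1.090000) = 0.627515
  f(0.689949) = -0.081330
  x_3 = 0.689949 - (-0.081330)×(0.689949 - 1.090000)/(-0.081330 - 0.627515)
       = 0.735849
Iteration 3:
  f(0.689949) = -0.081330
  f(0.735849) = -0.005412
  x_4 = 0.735849 - (-0.005412)×(0.735849 - 0.689949)/(-0.005412 - (-0.081330))
       = 0.739121
Iteration 4:
  f(0.735849) = -0.005412
  f(0.739121) = 0.000060
  x_5 = 0.739121 - 0.000060×(0.739121 - 0.735849)/(0.000060 - (-0.005412))
       = 0.739085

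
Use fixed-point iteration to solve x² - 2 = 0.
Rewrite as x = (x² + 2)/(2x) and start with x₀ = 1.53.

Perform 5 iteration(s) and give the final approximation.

Equation: x² - 2 = 0
Fixed-point form: x = (x² + 2)/(2x)
x₀ = 1.53

x_1 = g(1.530000) = 1.418595
x_2 = g(1.418595) = 1.414220
x_3 = g(1.414220) = 1.414214
x_4 = g(1.414214) = 1.414214
x_5 = g(1.414214) = 1.414214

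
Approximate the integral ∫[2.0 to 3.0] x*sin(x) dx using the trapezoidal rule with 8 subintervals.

f(x) = x*sin(x)
a = 2.0, b = 3.0, n = 8
h = (b - a)/n = 0.125000

Trapezoidal rule: (h/2)[f(x₀) + 2f(x₁) + 2f(x₂) + ... + f(xₙ)]

x_0 = 2.0000, f(x_0) = 1.818595, coefficient = 1
x_1 = 2.1250, f(x_1) = 1.806930, coefficient = 2
x_2 = 2.2500, f(x_2) = 1.750665, coefficient = 2
x_3 = 2.3750, f(x_3) = 1.647502, coefficient = 2
x_4 = 2.5000, f(x_4) = 1.496180, coefficient = 2
x_5 = 2.6250, f(x_5) = 1.296541, coefficient = 2
x_6 = 2.7500, f(x_6) = 1.049568, coefficient = 2
x_7 = 2.8750, f(x_7) = 0.757407, coefficient = 2
x_8 = 3.0000, f(x_8) = 0.423360, coefficient = 1

I ≈ (0.125000/2) × 21.851539 = 1.365721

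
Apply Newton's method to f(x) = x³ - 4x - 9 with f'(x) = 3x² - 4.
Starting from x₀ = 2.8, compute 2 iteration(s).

f(x) = x³ - 4x - 9
f'(x) = 3x² - 4
x₀ = 2.8

Newton-Raphson formula: x_{n+1} = x_n - f(x_n)/f'(x_n)

Iteration 1:
  f(2.800000) = 1.752000
  f'(2.800000) = 19.520000
  x_1 = 2.800000 - 1.752000/19.520000 = 2.710246
Iteration 2:
  f(2.710246) = 0.066946
  f'(2.710246) = 18.036299
  x_2 = 2.710246 - 0.066946/18.036299 = 2.706534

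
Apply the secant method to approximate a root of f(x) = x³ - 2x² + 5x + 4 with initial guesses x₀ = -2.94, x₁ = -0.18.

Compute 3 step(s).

f(x) = x³ - 2x² + 5x + 4
x₀ = -2.94, x₁ = -0.18

Secant formula: x_{n+1} = x_n - f(x_n)(x_n - x_{n-1})/(f(x_n) - f(x_{n-1}))

Iteration 1:
  f(-2.940000) = -53.399384
  f(-0.180000) = 3.029368
  x_2 = -0.180000 - 3.029368×(-0.180000 - (-2.940000))/(3.029368 - (-53.399384))
       = -0.328170
Iteration 2:
  f(-0.180000) = 3.029368
  f(-0.328170) = 2.108416
  x_3 = -0.328170 - 2.108416×(-0.328170 - (-0.180000))/(2.108416 - 3.029368)
       = -0.667389
Iteration 3:
  f(-0.328170) = 2.108416
  f(-0.667389) = -0.525019
  x_4 = -0.667389 - (-0.525019)×(-0.667389 - (-0.328170))/(-0.525019 - 2.108416)
       = -0.599760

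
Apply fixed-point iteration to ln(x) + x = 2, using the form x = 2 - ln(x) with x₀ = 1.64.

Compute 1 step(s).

Equation: ln(x) + x = 2
Fixed-point form: x = 2 - ln(x)
x₀ = 1.64

x_1 = g(1.640000) = 1.505304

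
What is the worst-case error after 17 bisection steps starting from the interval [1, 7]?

Bisection error bound: |error| ≤ (b-a)/2^n
|error| ≤ (7 - 1)/2^17 = 6/2^17
|error| ≤ 0.0000457764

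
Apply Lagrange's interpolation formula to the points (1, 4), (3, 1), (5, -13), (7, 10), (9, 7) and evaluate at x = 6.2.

Lagrange interpolation formula:
P(x) = Σ yᵢ × Lᵢ(x)
where Lᵢ(x) = Π_{j≠i} (x - xⱼ)/(xᵢ - xⱼ)

L_0(6.2) = (6.2 - 3)/(1 - 3) × (6.2 - 5)/(1 - 5) × (6.2 - 7)/(1 - 7) × (6.2 - 9)/(1 - 9) = 0.022400
L_1(6.2) = (6.2 - 1)/(3 - 1) × (6.2 - 5)/(3 - 5) × (6.2 - 7)/(3 - 7) × (6.2 - 9)/(3 - 9) = -0.145600
L_2(6.2) = (6.2 - 1)/(5 - 1) × (6.2 - 3)/(5 - 3) × (6.2 - 7)/(5 - 7) × (6.2 - 9)/(5 - 9) = 0.582400
L_3(6.2) = (6.2 - 1)/(7 - 1) × (6.2 - 3)/(7 - 3) × (6.2 - 5)/(7 - 5) × (6.2 - 9)/(7 - 9) = 0.582400
L_4(6.2) = (6.2 - 1)/(9 - 1) × (6.2 - 3)/(9 - 3) × (6.2 - 5)/(9 - 5) × (6.2 - 7)/(9 - 7) = -0.041600

P(6.2) = 4×L_0(6.2) + 1×L_1(6.2) + (-13)×L_2(6.2) + 10×L_3(6.2) + 7×L_4(6.2)
P(6.2) = -2.094400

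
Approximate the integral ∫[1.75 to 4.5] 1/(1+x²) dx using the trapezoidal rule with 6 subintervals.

f(x) = 1/(1+x²)
a = 1.75, b = 4.5, n = 6
h = (b - a)/n = 0.458333

Trapezoidal rule: (h/2)[f(x₀) + 2f(x₁) + 2f(x₂) + ... + f(xₙ)]

x_0 = 1.7500, f(x_0) = 0.246154, coefficient = 1
x_1 = 2.2083, f(x_1) = 0.170162, coefficient = 2
x_2 = 2.6667, f(x_2) = 0.123288, coefficient = 2
x_3 = 3.1250, f(x_3) = 0.092888, coefficient = 2
x_4 = 3.5833, f(x_4) = 0.072253, coefficient = 2
x_5 = 4.0417, f(x_5) = 0.057687, coefficient = 2
x_6 = 4.5000, f(x_6) = 0.047059, coefficient = 1

I ≈ (0.458333/2) × 1.325768 = 0.303822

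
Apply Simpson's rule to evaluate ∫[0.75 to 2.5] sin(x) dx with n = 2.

f(x) = sin(x)
a = 0.75, b = 2.5, n = 2
h = (b - a)/n = 0.875000

Simpson's rule: (h/3)[f(x₀) + 4f(x₁) + 2f(x₂) + ... + f(xₙ)]

x_0 = 0.7500, f(x_0) = 0.681639, coefficient = 1
x_1 = 1.6250, f(x_1) = 0.998531, coefficient = 4
x_2 = 2.5000, f(x_2) = 0.598472, coefficient = 1

I ≈ (0.875000/3) × 5.274236 = 1.538319
Exact value: 1.532832
Error: 0.005486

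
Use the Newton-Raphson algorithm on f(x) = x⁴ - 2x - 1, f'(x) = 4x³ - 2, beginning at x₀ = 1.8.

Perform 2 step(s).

f(x) = x⁴ - 2x - 1
f'(x) = 4x³ - 2
x₀ = 1.8

Newton-Raphson formula: x_{n+1} = x_n - f(x_n)/f'(x_n)

Iteration 1:
  f(1.800000) = 5.897600
  f'(1.800000) = 21.328000
  x_1 = 1.800000 - 5.897600/21.328000 = 1.523481
Iteration 2:
  f(1.523481) = 1.340051
  f'(1.523481) = 12.143960
  x_2 = 1.523481 - 1.340051/12.143960 = 1.413134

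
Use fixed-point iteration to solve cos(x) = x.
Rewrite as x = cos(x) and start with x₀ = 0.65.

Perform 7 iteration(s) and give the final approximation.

Equation: cos(x) = x
Fixed-point form: x = cos(x)
x₀ = 0.65

x_1 = g(0.650000) = 0.796084
x_2 = g(0.796084) = 0.699511
x_3 = g(0.699511) = 0.765157
x_4 = g(0.765157) = 0.721273
x_5 = g(0.721273) = 0.750965
x_6 = g(0.750965) = 0.731030
x_7 = g(0.731030) = 0.744487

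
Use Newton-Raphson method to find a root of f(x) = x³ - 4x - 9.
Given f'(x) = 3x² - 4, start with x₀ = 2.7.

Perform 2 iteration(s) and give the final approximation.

f(x) = x³ - 4x - 9
f'(x) = 3x² - 4
x₀ = 2.7

Newton-Raphson formula: x_{n+1} = x_n - f(x_n)/f'(x_n)

Iteration 1:
  f(2.700000) = -0.117000
  f'(2.700000) = 17.870000
  x_1 = 2.700000 - (-0.117000)/17.870000 = 2.706547
Iteration 2:
  f(2.706547) = 0.000348
  f'(2.706547) = 17.976195
  x_2 = 2.706547 - 0.000348/17.976195 = 2.706528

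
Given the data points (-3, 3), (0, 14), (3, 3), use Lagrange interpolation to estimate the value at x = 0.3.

Lagrange interpolation formula:
P(x) = Σ yᵢ × Lᵢ(x)
where Lᵢ(x) = Π_{j≠i} (x - xⱼ)/(xᵢ - xⱼ)

L_0(0.3) = (0.3 - 0)/(-3 - 0) × (0.3 - 3)/(-3 - 3) = -0.045000
L_1(0.3) = (0.3 - (-3))/(0 - (-3)) × (0.3 - 3)/(0 - 3) = 0.990000
L_2(0.3) = (0.3 - (-3))/(3 - (-3)) × (0.3 - 0)/(3 - 0) = 0.055000

P(0.3) = 3×L_0(0.3) + 14×L_1(0.3) + 3×L_2(0.3)
P(0.3) = 13.890000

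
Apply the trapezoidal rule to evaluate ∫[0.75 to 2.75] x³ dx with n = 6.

f(x) = x³
a = 0.75, b = 2.75, n = 6
h = (b - a)/n = 0.333333

Trapezoidal rule: (h/2)[f(x₀) + 2f(x₁) + 2f(x₂) + ... + f(xₙ)]

x_0 = 0.7500, f(x_0) = 0.421875, coefficient = 1
x_1 = 1.0833, f(x_1) = 1.271412, coefficient = 2
x_2 = 1.4167, f(x_2) = 2.843171, coefficient = 2
x_3 = 1.7500, f(x_3) = 5.359375, coefficient = 2
x_4 = 2.0833, f(x_4) = 9.042245, coefficient = 2
x_5 = 2.4167, f(x_5) = 14.114005, coefficient = 2
x_6 = 2.7500, f(x_6) = 20.796875, coefficient = 1

I ≈ (0.333333/2) × 86.479167 = 14.413194
Exact value: 14.218750
Error: 0.194444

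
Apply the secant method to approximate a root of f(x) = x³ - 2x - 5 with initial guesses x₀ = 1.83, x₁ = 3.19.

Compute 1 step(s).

f(x) = x³ - 2x - 5
x₀ = 1.83, x₁ = 3.19

Secant formula: x_{n+1} = x_n - f(x_n)(x_n - x_{n-1})/(f(x_n) - f(x_{n-1}))

Iteration 1:
  f(1.830000) = -2.531513
  f(3.190000) = 21.081759
  x_2 = 3.190000 - 21.081759×(3.190000 - 1.830000)/(21.081759 - (-2.531513))
       = 1.975802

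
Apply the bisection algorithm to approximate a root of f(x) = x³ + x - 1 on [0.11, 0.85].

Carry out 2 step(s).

f(x) = x³ + x - 1
Initial interval: [0.11, 0.85]

Iteration 1:
  c_1 = (0.110000 + 0.850000)/2 = 0.480000
  f(c_1) = f(0.480000) = -0.409408
  f(a) × f(c) ≥ 0, new interval: [0.480000, 0.850000]
Iteration 2:
  c_2 = (0.480000 + 0.850000)/2 = 0.665000
  f(c_2) = f(0.665000) = -0.040920
  f(a) × f(c) ≥ 0, new interval: [0.665000, 0.850000]

After 2 iteration(s), the approximation is c_2 = 0.665000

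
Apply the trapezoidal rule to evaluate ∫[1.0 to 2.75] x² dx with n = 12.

f(x) = x²
a = 1.0, b = 2.75, n = 12
h = (b - a)/n = 0.145833

Trapezoidal rule: (h/2)[f(x₀) + 2f(x₁) + 2f(x₂) + ... + f(xₙ)]

x_0 = 1.0000, f(x_0) = 1.000000, coefficient = 1
x_1 = 1.1458, f(x_1) = 1.312934, coefficient = 2
x_2 = 1.2917, f(x_2) = 1.668403, coefficient = 2
x_3 = 1.4375, f(x_3) = 2.066406, coefficient = 2
x_4 = 1.5833, f(x_4) = 2.506944, coefficient = 2
x_5 = 1.7292, f(x_5) = 2.990017, coefficient = 2
x_6 = 1.8750, f(x_6) = 3.515625, coefficient = 2
x_7 = 2.0208, f(x_7) = 4.083767, coefficient = 2
x_8 = 2.1667, f(x_8) = 4.694444, coefficient = 2
x_9 = 2.3125, f(x_9) = 5.347656, coefficient = 2
x_10 = 2.4583, f(x_10) = 6.043403, coefficient = 2
x_11 = 2.6042, f(x_11) = 6.781684, coefficient = 2
x_12 = 2.7500, f(x_12) = 7.562500, coefficient = 1

I ≈ (0.145833/2) × 90.585069 = 6.605161
Exact value: 6.598958
Error: 0.006203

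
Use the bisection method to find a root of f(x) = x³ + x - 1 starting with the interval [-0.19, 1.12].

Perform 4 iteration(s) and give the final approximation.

f(x) = x³ + x - 1
Initial interval: [-0.19, 1.12]

Iteration 1:
  c_1 = (-0.190000 + 1.120000)/2 = 0.465000
  f(c_1) = f(0.465000) = -0.434455
  f(a) × f(c) ≥ 0, new interval: [0.465000, 1.120000]
Iteration 2:
  c_2 = (0.465000 + 1.120000)/2 = 0.792500
  f(c_2) = f(0.792500) = 0.290235
  f(a) × f(c) < 0, new interval: [0.465000, 0.792500]
Iteration 3:
  c_3 = (0.465000 + 0.792500)/2 = 0.628750
  f(c_3) = f(0.628750) = -0.122688
  f(a) × f(c) ≥ 0, new interval: [0.628750, 0.792500]
Iteration 4:
  c_4 = (0.628750 + 0.792500)/2 = 0.710625
  f(c_4) = f(0.710625) = 0.069482
  f(a) × f(c) < 0, new interval: [0.628750, 0.710625]

After 4 iteration(s), the approximation is c_4 = 0.710625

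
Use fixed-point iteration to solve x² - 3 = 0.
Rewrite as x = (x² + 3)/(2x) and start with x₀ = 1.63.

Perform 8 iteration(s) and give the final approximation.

Equation: x² - 3 = 0
Fixed-point form: x = (x² + 3)/(2x)
x₀ = 1.63

x_1 = g(1.630000) = 1.735245
x_2 = g(1.735245) = 1.732054
x_3 = g(1.732054) = 1.732051
x_4 = g(1.732051) = 1.732051
x_5 = g(1.732051) = 1.732051
x_6 = g(1.732051) = 1.732051
x_7 = g(1.732051) = 1.732051
x_8 = g(1.732051) = 1.732051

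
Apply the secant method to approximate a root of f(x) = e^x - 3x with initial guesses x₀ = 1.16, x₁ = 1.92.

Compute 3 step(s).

f(x) = e^x - 3x
x₀ = 1.16, x₁ = 1.92

Secant formula: x_{n+1} = x_n - f(x_n)(x_n - x_{n-1})/(f(x_n) - f(x_{n-1}))

Iteration 1:
  f(1.160000) = -0.290067
  f(1.920000) = 1.060958
  x_2 = 1.920000 - 1.060958×(1.920000 - 1.160000)/(1.060958 - (-0.290067))
       = 1.323173
Iteration 2:
  f(1.920000) = 1.060958
  f(1.323173) = -0.214201
  x_3 = 1.323173 - (-0.214201)×(1.323173 - 1.920000)/(-0.214201 - 1.060958)
       = 1.423428
Iteration 3:
  f(1.323173) = -0.214201
  f(1.423428) = -0.118957
  x_4 = 1.423428 - (-0.118957)×(1.423428 - 1.323173)/(-0.118957 - (-0.214201))
       = 1.548644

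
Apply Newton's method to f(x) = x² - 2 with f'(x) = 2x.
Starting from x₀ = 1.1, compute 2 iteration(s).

f(x) = x² - 2
f'(x) = 2x
x₀ = 1.1

Newton-Raphson formula: x_{n+1} = x_n - f(x_n)/f'(x_n)

Iteration 1:
  f(1.100000) = -0.790000
  f'(1.100000) = 2.200000
  x_1 = 1.100000 - (-0.790000)/2.200000 = 1.459091
Iteration 2:
  f(1.459091) = 0.128946
  f'(1.459091) = 2.918182
  x_2 = 1.459091 - 0.128946/2.918182 = 1.414904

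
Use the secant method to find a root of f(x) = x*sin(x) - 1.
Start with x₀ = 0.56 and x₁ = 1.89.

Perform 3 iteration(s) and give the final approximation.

f(x) = x*sin(x) - 1
x₀ = 0.56, x₁ = 1.89

Secant formula: x_{n+1} = x_n - f(x_n)(x_n - x_{n-1})/(f(x_n) - f(x_{n-1}))

Iteration 1:
  f(0.560000) = -0.702536
  f(1.890000) = 0.794528
  x_2 = 1.890000 - 0.794528×(1.890000 - 0.560000)/(0.794528 - (-0.702536))
       = 1.184137
Iteration 2:
  f(1.890000) = 0.794528
  f(1.184137) = 0.096717
  x_3 = 1.184137 - 0.096717×(1.184137 - 1.890000)/(0.096717 - 0.794528)
       = 1.086304
Iteration 3:
  f(1.184137) = 0.096717
  f(1.086304) = -0.038717
  x_4 = 1.086304 - (-0.038717)×(1.086304 - 1.184137)/(-0.038717 - 0.096717)
       = 1.114272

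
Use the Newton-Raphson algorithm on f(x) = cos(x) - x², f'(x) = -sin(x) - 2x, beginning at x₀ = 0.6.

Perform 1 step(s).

f(x) = cos(x) - x²
f'(x) = -sin(x) - 2x
x₀ = 0.6

Newton-Raphson formula: x_{n+1} = x_n - f(x_n)/f'(x_n)

Iteration 1:
  f(0.600000) = 0.465336
  f'(0.600000) = -1.764642
  x_1 = 0.600000 - 0.465336/(-1.764642) = 0.863700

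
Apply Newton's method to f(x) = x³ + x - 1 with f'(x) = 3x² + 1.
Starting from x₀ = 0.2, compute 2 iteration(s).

f(x) = x³ + x - 1
f'(x) = 3x² + 1
x₀ = 0.2

Newton-Raphson formula: x_{n+1} = x_n - f(x_n)/f'(x_n)

Iteration 1:
  f(0.200000) = -0.792000
  f'(0.200000) = 1.120000
  x_1 = 0.200000 - (-0.792000)/1.120000 = 0.907143
Iteration 2:
  f(0.907143) = 0.653638
  f'(0.907143) = 3.468724
  x_2 = 0.907143 - 0.653638/3.468724 = 0.718705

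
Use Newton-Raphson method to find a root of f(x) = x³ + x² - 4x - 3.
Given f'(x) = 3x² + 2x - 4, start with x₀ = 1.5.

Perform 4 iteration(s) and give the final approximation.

f(x) = x³ + x² - 4x - 3
f'(x) = 3x² + 2x - 4
x₀ = 1.5

Newton-Raphson formula: x_{n+1} = x_n - f(x_n)/f'(x_n)

Iteration 1:
  f(1.500000) = -3.375000
  f'(1.500000) = 5.750000
  x_1 = 1.500000 - (-3.375000)/5.750000 = 2.086957
Iteration 2:
  f(2.086957) = 2.097066
  f'(2.086957) = 13.240076
  x_2 = 2.086957 - 2.097066/13.240076 = 1.928569
Iteration 3:
  f(1.928569) = 0.178178
  f'(1.928569) = 11.015270
  x_3 = 1.928569 - 0.178178/11.015270 = 1.912393
Iteration 4:
  f(1.912393) = 0.001771
  f'(1.912393) = 10.796530
  x_4 = 1.912393 - 0.001771/10.796530 = 1.912229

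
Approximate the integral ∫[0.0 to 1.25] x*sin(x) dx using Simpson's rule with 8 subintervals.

f(x) = x*sin(x)
a = 0.0, b = 1.25, n = 8
h = (b - a)/n = 0.156250

Simpson's rule: (h/3)[f(x₀) + 4f(x₁) + 2f(x₂) + ... + f(xₙ)]

x_0 = 0.0000, f(x_0) = 0.000000, coefficient = 1
x_1 = 0.1562, f(x_1) = 0.024315, coefficient = 4
x_2 = 0.3125, f(x_2) = 0.096075, coefficient = 2
x_3 = 0.4688, f(x_3) = 0.211768, coefficient = 4
x_4 = 0.6250, f(x_4) = 0.365686, coefficient = 2
x_5 = 0.7812, f(x_5) = 0.550131, coefficient = 4
x_6 = 0.9375, f(x_6) = 0.755701, coefficient = 2
x_7 = 1.0938, f(x_7) = 0.971638, coefficient = 4
x_8 = 1.2500, f(x_8) = 1.186231, coefficient = 1

I ≈ (0.156250/3) × 10.652561 = 0.554821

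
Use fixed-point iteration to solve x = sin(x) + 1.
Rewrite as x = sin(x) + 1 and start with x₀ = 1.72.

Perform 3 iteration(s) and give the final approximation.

Equation: x = sin(x) + 1
Fixed-point form: x = sin(x) + 1
x₀ = 1.72

x_1 = g(1.720000) = 1.988890
x_2 = g(1.988890) = 1.913865
x_3 = g(1.913865) = 1.941727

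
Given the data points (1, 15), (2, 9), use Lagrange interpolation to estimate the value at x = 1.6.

Lagrange interpolation formula:
P(x) = Σ yᵢ × Lᵢ(x)
where Lᵢ(x) = Π_{j≠i} (x - xⱼ)/(xᵢ - xⱼ)

L_0(1.6) = (1.6 - 2)/(1 - 2) = 0.400000
L_1(1.6) = (1.6 - 1)/(2 - 1) = 0.600000

P(1.6) = 15×L_0(1.6) + 9×L_1(1.6)
P(1.6) = 11.400000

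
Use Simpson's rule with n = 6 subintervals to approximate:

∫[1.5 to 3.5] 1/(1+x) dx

f(x) = 1/(1+x)
a = 1.5, b = 3.5, n = 6
h = (b - a)/n = 0.333333

Simpson's rule: (h/3)[f(x₀) + 4f(x₁) + 2f(x₂) + ... + f(xₙ)]

x_0 = 1.5000, f(x_0) = 0.400000, coefficient = 1
x_1 = 1.8333, f(x_1) = 0.352941, coefficient = 4
x_2 = 2.1667, f(x_2) = 0.315789, coefficient = 2
x_3 = 2.5000, f(x_3) = 0.285714, coefficient = 4
x_4 = 2.8333, f(x_4) = 0.260870, coefficient = 2
x_5 = 3.1667, f(x_5) = 0.240000, coefficient = 4
x_6 = 3.5000, f(x_6) = 0.222222, coefficient = 1

I ≈ (0.333333/3) × 5.290162 = 0.587796
Exact value: 0.587787
Error: 0.000009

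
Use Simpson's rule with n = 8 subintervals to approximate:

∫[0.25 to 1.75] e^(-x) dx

f(x) = e^(-x)
a = 0.25, b = 1.75, n = 8
h = (b - a)/n = 0.187500

Simpson's rule: (h/3)[f(x₀) + 4f(x₁) + 2f(x₂) + ... + f(xₙ)]

x_0 = 0.2500, f(x_0) = 0.778801, coefficient = 1
x_1 = 0.4375, f(x_1) = 0.645649, coefficient = 4
x_2 = 0.6250, f(x_2) = 0.535261, coefficient = 2
x_3 = 0.8125, f(x_3) = 0.443747, coefficient = 4
x_4 = 1.0000, f(x_4) = 0.367879, coefficient = 2
x_5 = 1.1875, f(x_5) = 0.304983, coefficient = 4
x_6 = 1.3750, f(x_6) = 0.252840, coefficient = 2
x_7 = 1.5625, f(x_7) = 0.209611, coefficient = 4
x_8 = 1.7500, f(x_8) = 0.173774, coefficient = 1

I ≈ (0.187500/3) × 9.680496 = 0.605031
Exact value: 0.605027
Error: 0.000004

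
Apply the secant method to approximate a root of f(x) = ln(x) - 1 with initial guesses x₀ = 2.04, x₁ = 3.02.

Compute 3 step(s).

f(x) = ln(x) - 1
x₀ = 2.04, x₁ = 3.02

Secant formula: x_{n+1} = x_n - f(x_n)(x_n - x_{n-1})/(f(x_n) - f(x_{n-1}))

Iteration 1:
  f(2.040000) = -0.287050
  f(3.020000) = 0.105257
  x_2 = 3.020000 - 0.105257×(3.020000 - 2.040000)/(0.105257 - (-0.287050))
       = 2.757064
Iteration 2:
  f(3.020000) = 0.105257
  f(2.757064) = 0.014166
  x_3 = 2.757064 - 0.014166×(2.757064 - 3.020000)/(0.014166 - 0.105257)
       = 2.716172
Iteration 3:
  f(2.757064) = 0.014166
  f(2.716172) = -0.000776
  x_4 = 2.716172 - (-0.000776)×(2.716172 - 2.757064)/(-0.000776 - 0.014166)
       = 2.718297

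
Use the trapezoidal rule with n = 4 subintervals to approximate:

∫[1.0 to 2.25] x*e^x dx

f(x) = x*e^x
a = 1.0, b = 2.25, n = 4
h = (b - a)/n = 0.312500

Trapezoidal rule: (h/2)[f(x₀) + 2f(x₁) + 2f(x₂) + ... + f(xₙ)]

x_0 = 1.0000, f(x_0) = 2.718282, coefficient = 1
x_1 = 1.3125, f(x_1) = 4.876529, coefficient = 2
x_2 = 1.6250, f(x_2) = 8.252431, coefficient = 2
x_3 = 1.9375, f(x_3) = 13.448916, coefficient = 2
x_4 = 2.2500, f(x_4) = 21.347406, coefficient = 1

I ≈ (0.312500/2) × 77.221439 = 12.065850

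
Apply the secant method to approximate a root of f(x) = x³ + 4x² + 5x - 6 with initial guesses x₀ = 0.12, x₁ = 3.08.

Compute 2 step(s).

f(x) = x³ + 4x² + 5x - 6
x₀ = 0.12, x₁ = 3.08

Secant formula: x_{n+1} = x_n - f(x_n)(x_n - x_{n-1})/(f(x_n) - f(x_{n-1}))

Iteration 1:
  f(0.120000) = -5.340672
  f(3.080000) = 76.563712
  x_2 = 3.080000 - 76.563712×(3.080000 - 0.120000)/(76.563712 - (-5.340672))
       = 0.313010
Iteration 2:
  f(3.080000) = 76.563712
  f(0.313010) = -4.012379
  x_3 = 0.313010 - (-4.012379)×(0.313010 - 3.080000)/(-4.012379 - 76.563712)
       = 0.450796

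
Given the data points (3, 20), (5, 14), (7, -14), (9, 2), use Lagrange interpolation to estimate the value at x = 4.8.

Lagrange interpolation formula:
P(x) = Σ yᵢ × Lᵢ(x)
where Lᵢ(x) = Π_{j≠i} (x - xⱼ)/(xᵢ - xⱼ)

L_0(4.8) = (4.8 - 5)/(3 - 5) × (4.8 - 7)/(3 - 7) × (4.8 - 9)/(3 - 9) = 0.038500
L_1(4.8) = (4.8 - 3)/(5 - 3) × (4.8 - 7)/(5 - 7) × (4.8 - 9)/(5 - 9) = 1.039500
L_2(4.8) = (4.8 - 3)/(7 - 3) × (4.8 - 5)/(7 - 5) × (4.8 - 9)/(7 - 9) = -0.094500
L_3(4.8) = (4.8 - 3)/(9 - 3) × (4.8 - 5)/(9 - 5) × (4.8 - 7)/(9 - 7) = 0.016500

P(4.8) = 20×L_0(4.8) + 14×L_1(4.8) + (-14)×L_2(4.8) + 2×L_3(4.8)
P(4.8) = 16.679000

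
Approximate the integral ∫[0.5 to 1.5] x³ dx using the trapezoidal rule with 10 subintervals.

f(x) = x³
a = 0.5, b = 1.5, n = 10
h = (b - a)/n = 0.100000

Trapezoidal rule: (h/2)[f(x₀) + 2f(x₁) + 2f(x₂) + ... + f(xₙ)]

x_0 = 0.5000, f(x_0) = 0.125000, coefficient = 1
x_1 = 0.6000, f(x_1) = 0.216000, coefficient = 2
x_2 = 0.7000, f(x_2) = 0.343000, coefficient = 2
x_3 = 0.8000, f(x_3) = 0.512000, coefficient = 2
x_4 = 0.9000, f(x_4) = 0.729000, coefficient = 2
x_5 = 1.0000, f(x_5) = 1.000000, coefficient = 2
x_6 = 1.1000, f(x_6) = 1.331000, coefficient = 2
x_7 = 1.2000, f(x_7) = 1.728000, coefficient = 2
x_8 = 1.3000, f(x_8) = 2.197000, coefficient = 2
x_9 = 1.4000, f(x_9) = 2.744000, coefficient = 2
x_10 = 1.5000, f(x_10) = 3.375000, coefficient = 1

I ≈ (0.100000/2) × 25.100000 = 1.255000
Exact value: 1.250000
Error: 0.005000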